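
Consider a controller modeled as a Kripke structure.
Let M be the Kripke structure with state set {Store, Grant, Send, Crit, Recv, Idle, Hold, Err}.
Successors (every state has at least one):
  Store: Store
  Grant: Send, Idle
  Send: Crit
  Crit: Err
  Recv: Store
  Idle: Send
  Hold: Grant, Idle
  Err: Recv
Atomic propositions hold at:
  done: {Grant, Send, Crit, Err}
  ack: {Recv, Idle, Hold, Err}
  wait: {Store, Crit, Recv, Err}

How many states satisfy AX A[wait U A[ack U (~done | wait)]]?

5

Sat(~done) = {Store, Recv, Idle, Hold}
Sat(~done | wait) = {Store, Crit, Recv, Idle, Hold, Err}
A[ack U (~done | wait)]: least fixpoint, start Z0 = Sat((~done | wait)) = {Store, Crit, Recv, Idle, Hold, Err}, add states in Sat(ack) with every successor in Z. Already a fixed point.
Sat(A[ack U (~done | wait)]) = {Store, Crit, Recv, Idle, Hold, Err}
A[wait U A[ack U (~done | wait)]]: least fixpoint, start Z0 = Sat(A[ack U (~done | wait)]) = {Store, Crit, Recv, Idle, Hold, Err}, add states in Sat(wait) with every successor in Z. Already a fixed point.
Sat(A[wait U A[ack U (~done | wait)]]) = {Store, Crit, Recv, Idle, Hold, Err}
Sat(AX A[wait U A[ack U (~done | wait)]]) = {s : every successor in {Store, Crit, Recv, Idle, Hold, Err}} = {Store, Send, Crit, Recv, Err}
|Sat(AX A[wait U A[ack U (~done | wait)]])| = |{Store, Send, Crit, Recv, Err}| = 5.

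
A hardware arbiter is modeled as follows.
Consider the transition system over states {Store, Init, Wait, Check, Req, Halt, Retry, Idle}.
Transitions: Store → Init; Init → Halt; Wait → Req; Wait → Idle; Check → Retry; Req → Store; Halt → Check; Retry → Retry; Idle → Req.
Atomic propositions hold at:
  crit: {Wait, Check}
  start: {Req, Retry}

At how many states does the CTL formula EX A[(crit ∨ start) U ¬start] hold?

6

Sat(crit ∨ start) = {Wait, Check, Req, Retry}
Sat(¬start) = {Store, Init, Wait, Check, Halt, Idle}
A[(crit ∨ start) U ¬start]: least fixpoint, start Z0 = Sat(¬start) = {Store, Init, Wait, Check, Halt, Idle}, add states in Sat(crit ∨ start) with every successor in Z. Z1 = {Store, Init, Wait, Check, Req, Halt, Idle}; fixed.
Sat(A[(crit ∨ start) U ¬start]) = {Store, Init, Wait, Check, Req, Halt, Idle}
Sat(EX A[(crit ∨ start) U ¬start]) = {s : some successor in {Store, Init, Wait, Check, Req, Halt, Idle}} = {Store, Init, Wait, Req, Halt, Idle}
|Sat(EX A[(crit ∨ start) U ¬start])| = |{Store, Init, Wait, Req, Halt, Idle}| = 6.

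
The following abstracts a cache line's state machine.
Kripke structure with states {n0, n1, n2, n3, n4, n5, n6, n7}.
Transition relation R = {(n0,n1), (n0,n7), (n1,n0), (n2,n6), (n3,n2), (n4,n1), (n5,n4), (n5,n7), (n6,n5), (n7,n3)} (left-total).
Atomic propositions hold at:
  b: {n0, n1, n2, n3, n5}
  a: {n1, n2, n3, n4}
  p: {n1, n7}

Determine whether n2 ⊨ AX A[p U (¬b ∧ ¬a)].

Yes

Sat(¬b) = {n4, n6, n7}
Sat(¬a) = {n0, n5, n6, n7}
Sat(¬b ∧ ¬a) = {n6, n7}
A[p U (¬b ∧ ¬a)]: least fixpoint, start Z0 = Sat((¬b ∧ ¬a)) = {n6, n7}, add states in Sat(p) with every successor in Z. Already a fixed point.
Sat(A[p U (¬b ∧ ¬a)]) = {n6, n7}
Sat(AX A[p U (¬b ∧ ¬a)]) = {s : every successor in {n6, n7}} = {n2}
n2 ∈ Sat(AX A[p U (¬b ∧ ¬a)]) = {n2}, so the formula holds at n2.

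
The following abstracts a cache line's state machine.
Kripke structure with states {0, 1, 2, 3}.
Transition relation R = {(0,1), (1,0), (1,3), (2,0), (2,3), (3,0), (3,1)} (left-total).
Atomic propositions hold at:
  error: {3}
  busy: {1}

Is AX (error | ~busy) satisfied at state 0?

No

Sat(~busy) = {0, 2, 3}
Sat(error | ~busy) = {0, 2, 3}
Sat(AX (error | ~busy)) = {s : every successor in {0, 2, 3}} = {1, 2}
0 ∉ Sat(AX (error | ~busy)) = {1, 2}, so the formula does not hold at 0.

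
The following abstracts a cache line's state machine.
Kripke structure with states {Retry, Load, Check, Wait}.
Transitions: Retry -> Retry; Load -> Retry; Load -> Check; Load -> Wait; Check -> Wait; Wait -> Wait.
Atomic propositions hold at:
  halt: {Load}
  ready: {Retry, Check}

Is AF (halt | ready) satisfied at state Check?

Sat(halt | ready) = {Retry, Load, Check}
AF (halt | ready): least fixpoint, start Z0 = {Retry, Load, Check}, add states with every successor in Z. Already a fixed point.
Sat(AF (halt | ready)) = {Retry, Load, Check}
Check ∈ Sat(AF (halt | ready)) = {Retry, Load, Check}, so the formula holds at Check.

Yes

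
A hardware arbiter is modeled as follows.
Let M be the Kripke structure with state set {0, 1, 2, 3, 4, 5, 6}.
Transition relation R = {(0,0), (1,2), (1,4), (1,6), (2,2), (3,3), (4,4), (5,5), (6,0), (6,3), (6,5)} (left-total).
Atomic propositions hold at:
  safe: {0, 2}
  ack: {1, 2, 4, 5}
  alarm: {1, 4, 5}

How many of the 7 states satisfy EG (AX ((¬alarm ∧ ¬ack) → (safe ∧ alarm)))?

Sat(¬alarm) = {0, 2, 3, 6}
Sat(¬ack) = {0, 3, 6}
Sat(¬alarm ∧ ¬ack) = {0, 3, 6}
Sat(safe ∧ alarm) = ∅
Sat((¬alarm ∧ ¬ack) → (safe ∧ alarm)) = {1, 2, 4, 5}
Sat(AX ((¬alarm ∧ ¬ack) → (safe ∧ alarm))) = {s : every successor in {1, 2, 4, 5}} = {2, 4, 5}
EG (AX ((¬alarm ∧ ¬ack) → (safe ∧ alarm))): greatest fixpoint, start Z0 = {2, 4, 5}, keep only states in Sat with some successor in Z. Already a fixed point.
Sat(EG (AX ((¬alarm ∧ ¬ack) → (safe ∧ alarm)))) = {2, 4, 5}
|Sat(EG (AX ((¬alarm ∧ ¬ack) → (safe ∧ alarm))))| = |{2, 4, 5}| = 3.

3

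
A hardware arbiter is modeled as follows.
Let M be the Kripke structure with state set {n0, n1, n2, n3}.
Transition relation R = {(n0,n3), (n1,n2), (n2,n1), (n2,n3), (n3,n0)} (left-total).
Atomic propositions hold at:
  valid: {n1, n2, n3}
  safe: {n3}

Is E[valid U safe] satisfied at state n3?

Yes

E[valid U safe]: least fixpoint, start Z0 = Sat(safe) = {n3}, add states in Sat(valid) with some successor in Z. Z1 = {n2, n3}; Z2 = {n1, n2, n3}; fixed.
Sat(E[valid U safe]) = {n1, n2, n3}
n3 ∈ Sat(E[valid U safe]) = {n1, n2, n3}, so the formula holds at n3.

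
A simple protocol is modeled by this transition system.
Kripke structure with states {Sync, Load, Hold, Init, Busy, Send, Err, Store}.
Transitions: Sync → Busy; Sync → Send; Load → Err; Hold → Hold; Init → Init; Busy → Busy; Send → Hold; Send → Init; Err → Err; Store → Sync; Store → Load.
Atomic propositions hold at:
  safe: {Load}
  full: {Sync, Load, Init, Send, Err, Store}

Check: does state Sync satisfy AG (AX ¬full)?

Sat(¬full) = {Hold, Busy}
Sat(AX ¬full) = {s : every successor in {Hold, Busy}} = {Hold, Busy}
AG (AX ¬full): greatest fixpoint, start Z0 = {Hold, Busy}, keep only states in Sat with every successor in Z. Already a fixed point.
Sat(AG (AX ¬full)) = {Hold, Busy}
Sync ∉ Sat(AG (AX ¬full)) = {Hold, Busy}, so the formula does not hold at Sync.

No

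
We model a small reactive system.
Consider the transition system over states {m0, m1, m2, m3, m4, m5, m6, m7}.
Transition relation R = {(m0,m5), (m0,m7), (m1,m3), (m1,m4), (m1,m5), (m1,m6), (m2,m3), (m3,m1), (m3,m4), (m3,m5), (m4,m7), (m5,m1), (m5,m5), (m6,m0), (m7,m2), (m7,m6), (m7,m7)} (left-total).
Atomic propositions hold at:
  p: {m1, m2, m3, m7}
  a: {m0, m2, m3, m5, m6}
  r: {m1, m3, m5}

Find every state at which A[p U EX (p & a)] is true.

Sat(p & a) = {m2, m3}
Sat(EX (p & a)) = {s : some successor in {m2, m3}} = {m1, m2, m7}
A[p U EX (p & a)]: least fixpoint, start Z0 = Sat(EX (p & a)) = {m1, m2, m7}, add states in Sat(p) with every successor in Z. Already a fixed point.
Sat(A[p U EX (p & a)]) = {m1, m2, m7}

{m1, m2, m7}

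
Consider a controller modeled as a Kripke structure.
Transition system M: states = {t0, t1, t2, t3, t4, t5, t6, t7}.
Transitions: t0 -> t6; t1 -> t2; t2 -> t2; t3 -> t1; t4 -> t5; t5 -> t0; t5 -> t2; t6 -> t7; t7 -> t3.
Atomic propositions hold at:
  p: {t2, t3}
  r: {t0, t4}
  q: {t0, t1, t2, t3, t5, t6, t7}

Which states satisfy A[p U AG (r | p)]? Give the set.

Sat(r | p) = {t0, t2, t3, t4}
AG (r | p): greatest fixpoint, start Z0 = {t0, t2, t3, t4}, keep only states in Sat with every successor in Z. Z1 = {t2}; fixed.
Sat(AG (r | p)) = {t2}
A[p U AG (r | p)]: least fixpoint, start Z0 = Sat(AG (r | p)) = {t2}, add states in Sat(p) with every successor in Z. Already a fixed point.
Sat(A[p U AG (r | p)]) = {t2}

{t2}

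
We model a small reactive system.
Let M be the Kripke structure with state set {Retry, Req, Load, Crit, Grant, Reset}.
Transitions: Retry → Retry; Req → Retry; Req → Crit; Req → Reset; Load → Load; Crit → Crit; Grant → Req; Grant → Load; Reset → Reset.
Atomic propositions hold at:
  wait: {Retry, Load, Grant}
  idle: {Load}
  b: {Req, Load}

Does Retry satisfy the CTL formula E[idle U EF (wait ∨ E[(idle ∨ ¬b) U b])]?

Yes

Sat(¬b) = {Retry, Crit, Grant, Reset}
Sat(idle ∨ ¬b) = {Retry, Load, Crit, Grant, Reset}
E[(idle ∨ ¬b) U b]: least fixpoint, start Z0 = Sat(b) = {Req, Load}, add states in Sat(idle ∨ ¬b) with some successor in Z. Z1 = {Req, Load, Grant}; fixed.
Sat(E[(idle ∨ ¬b) U b]) = {Req, Load, Grant}
Sat(wait ∨ E[(idle ∨ ¬b) U b]) = {Retry, Req, Load, Grant}
EF (wait ∨ E[(idle ∨ ¬b) U b]): least fixpoint, start Z0 = {Retry, Req, Load, Grant}, add states with some successor in Z. Already a fixed point.
Sat(EF (wait ∨ E[(idle ∨ ¬b) U b])) = {Retry, Req, Load, Grant}
E[idle U EF (wait ∨ E[(idle ∨ ¬b) U b])]: least fixpoint, start Z0 = Sat(EF (wait ∨ E[(idle ∨ ¬b) U b])) = {Retry, Req, Load, Grant}, add states in Sat(idle) with some successor in Z. Already a fixed point.
Sat(E[idle U EF (wait ∨ E[(idle ∨ ¬b) U b])]) = {Retry, Req, Load, Grant}
Retry ∈ Sat(E[idle U EF (wait ∨ E[(idle ∨ ¬b) U b])]) = {Retry, Req, Load, Grant}, so the formula holds at Retry.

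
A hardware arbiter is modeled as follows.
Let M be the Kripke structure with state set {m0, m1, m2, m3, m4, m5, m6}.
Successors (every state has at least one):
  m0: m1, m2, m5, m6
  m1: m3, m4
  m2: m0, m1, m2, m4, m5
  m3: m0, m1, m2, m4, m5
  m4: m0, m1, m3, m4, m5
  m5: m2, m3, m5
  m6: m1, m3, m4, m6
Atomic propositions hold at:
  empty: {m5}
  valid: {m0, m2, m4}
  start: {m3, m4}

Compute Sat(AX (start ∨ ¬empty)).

Sat(¬empty) = {m0, m1, m2, m3, m4, m6}
Sat(start ∨ ¬empty) = {m0, m1, m2, m3, m4, m6}
Sat(AX (start ∨ ¬empty)) = {s : every successor in {m0, m1, m2, m3, m4, m6}} = {m1, m6}

{m1, m6}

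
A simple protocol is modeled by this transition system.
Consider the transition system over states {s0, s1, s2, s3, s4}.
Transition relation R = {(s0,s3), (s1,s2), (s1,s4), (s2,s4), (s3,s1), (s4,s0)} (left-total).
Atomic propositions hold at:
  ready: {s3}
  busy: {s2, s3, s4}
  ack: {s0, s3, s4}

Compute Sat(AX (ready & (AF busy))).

AF busy: least fixpoint, start Z0 = {s2, s3, s4}, add states with every successor in Z. Z1 = {s0, s1, s2, s3, s4}; fixed.
Sat(AF busy) = {s0, s1, s2, s3, s4}
Sat(ready & (AF busy)) = {s3}
Sat(AX (ready & (AF busy))) = {s : every successor in {s3}} = {s0}

{s0}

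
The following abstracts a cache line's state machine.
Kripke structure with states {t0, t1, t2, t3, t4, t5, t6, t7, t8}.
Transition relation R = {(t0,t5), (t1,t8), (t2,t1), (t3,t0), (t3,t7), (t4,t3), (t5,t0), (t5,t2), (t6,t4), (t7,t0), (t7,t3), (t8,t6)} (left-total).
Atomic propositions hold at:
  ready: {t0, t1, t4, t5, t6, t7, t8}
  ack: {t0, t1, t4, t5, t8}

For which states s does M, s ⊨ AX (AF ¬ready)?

{t1, t2, t4, t6, t8}

Sat(¬ready) = {t2, t3}
AF ¬ready: least fixpoint, start Z0 = {t2, t3}, add states with every successor in Z. Z1 = {t2, t3, t4}; Z2 = {t2, t3, t4, t6}; Z3 = {t2, t3, t4, t6, t8}; Z4 = {t1, t2, t3, t4, t6, t8}; fixed.
Sat(AF ¬ready) = {t1, t2, t3, t4, t6, t8}
Sat(AX (AF ¬ready)) = {s : every successor in {t1, t2, t3, t4, t6, t8}} = {t1, t2, t4, t6, t8}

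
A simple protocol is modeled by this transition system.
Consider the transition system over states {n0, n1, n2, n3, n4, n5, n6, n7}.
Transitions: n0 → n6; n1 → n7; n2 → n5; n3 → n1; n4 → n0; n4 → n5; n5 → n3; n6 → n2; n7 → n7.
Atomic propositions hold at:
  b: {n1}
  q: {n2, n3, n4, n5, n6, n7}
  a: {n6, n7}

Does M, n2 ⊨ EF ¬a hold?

Yes

Sat(¬a) = {n0, n1, n2, n3, n4, n5}
EF ¬a: least fixpoint, start Z0 = {n0, n1, n2, n3, n4, n5}, add states with some successor in Z. Z1 = {n0, n1, n2, n3, n4, n5, n6}; fixed.
Sat(EF ¬a) = {n0, n1, n2, n3, n4, n5, n6}
n2 ∈ Sat(EF ¬a) = {n0, n1, n2, n3, n4, n5, n6}, so the formula holds at n2.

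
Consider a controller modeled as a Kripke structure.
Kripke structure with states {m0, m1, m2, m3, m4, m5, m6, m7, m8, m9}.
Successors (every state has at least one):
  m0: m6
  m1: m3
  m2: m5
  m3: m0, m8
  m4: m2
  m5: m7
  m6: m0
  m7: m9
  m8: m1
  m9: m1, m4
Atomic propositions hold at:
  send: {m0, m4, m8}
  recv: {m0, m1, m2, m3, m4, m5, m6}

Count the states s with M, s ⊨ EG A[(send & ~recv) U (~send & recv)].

3

Sat(~recv) = {m7, m8, m9}
Sat(send & ~recv) = {m8}
Sat(~send) = {m1, m2, m3, m5, m6, m7, m9}
Sat(~send & recv) = {m1, m2, m3, m5, m6}
A[(send & ~recv) U (~send & recv)]: least fixpoint, start Z0 = Sat((~send & recv)) = {m1, m2, m3, m5, m6}, add states in Sat(send & ~recv) with every successor in Z. Z1 = {m1, m2, m3, m5, m6, m8}; fixed.
Sat(A[(send & ~recv) U (~send & recv)]) = {m1, m2, m3, m5, m6, m8}
EG A[(send & ~recv) U (~send & recv)]: greatest fixpoint, start Z0 = {m1, m2, m3, m5, m6, m8}, keep only states in Sat with some successor in Z. Z1 = {m1, m2, m3, m8}; Z2 = {m1, m3, m8}; fixed.
Sat(EG A[(send & ~recv) U (~send & recv)]) = {m1, m3, m8}
|Sat(EG A[(send & ~recv) U (~send & recv)])| = |{m1, m3, m8}| = 3.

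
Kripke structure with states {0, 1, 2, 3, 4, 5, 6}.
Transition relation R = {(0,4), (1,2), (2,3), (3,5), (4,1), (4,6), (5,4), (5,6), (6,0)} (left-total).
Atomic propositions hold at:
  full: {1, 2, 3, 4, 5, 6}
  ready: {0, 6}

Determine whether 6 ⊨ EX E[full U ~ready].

Sat(~ready) = {1, 2, 3, 4, 5}
E[full U ~ready]: least fixpoint, start Z0 = Sat(~ready) = {1, 2, 3, 4, 5}, add states in Sat(full) with some successor in Z. Already a fixed point.
Sat(E[full U ~ready]) = {1, 2, 3, 4, 5}
Sat(EX E[full U ~ready]) = {s : some successor in {1, 2, 3, 4, 5}} = {0, 1, 2, 3, 4, 5}
6 ∉ Sat(EX E[full U ~ready]) = {0, 1, 2, 3, 4, 5}, so the formula does not hold at 6.

No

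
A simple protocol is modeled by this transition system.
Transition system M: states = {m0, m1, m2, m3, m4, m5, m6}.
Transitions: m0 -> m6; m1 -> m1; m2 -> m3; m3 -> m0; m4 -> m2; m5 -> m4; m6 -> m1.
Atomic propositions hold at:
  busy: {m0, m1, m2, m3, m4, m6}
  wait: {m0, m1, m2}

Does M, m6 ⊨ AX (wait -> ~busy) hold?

Sat(~busy) = {m5}
Sat(wait -> ~busy) = {m3, m4, m5, m6}
Sat(AX (wait -> ~busy)) = {s : every successor in {m3, m4, m5, m6}} = {m0, m2, m5}
m6 ∉ Sat(AX (wait -> ~busy)) = {m0, m2, m5}, so the formula does not hold at m6.

No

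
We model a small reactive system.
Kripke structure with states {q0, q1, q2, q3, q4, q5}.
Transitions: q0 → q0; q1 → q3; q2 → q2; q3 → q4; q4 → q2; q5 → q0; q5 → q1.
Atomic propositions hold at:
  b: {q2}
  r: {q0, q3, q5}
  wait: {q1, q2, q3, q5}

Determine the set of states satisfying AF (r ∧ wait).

{q1, q3, q5}

Sat(r ∧ wait) = {q3, q5}
AF (r ∧ wait): least fixpoint, start Z0 = {q3, q5}, add states with every successor in Z. Z1 = {q1, q3, q5}; fixed.
Sat(AF (r ∧ wait)) = {q1, q3, q5}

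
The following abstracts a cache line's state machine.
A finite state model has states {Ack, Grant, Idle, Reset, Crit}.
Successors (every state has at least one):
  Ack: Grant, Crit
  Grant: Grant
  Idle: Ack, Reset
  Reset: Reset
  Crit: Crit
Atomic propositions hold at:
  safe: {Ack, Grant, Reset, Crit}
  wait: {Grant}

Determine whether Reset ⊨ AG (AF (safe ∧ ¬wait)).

Yes

Sat(¬wait) = {Ack, Idle, Reset, Crit}
Sat(safe ∧ ¬wait) = {Ack, Reset, Crit}
AF (safe ∧ ¬wait): least fixpoint, start Z0 = {Ack, Reset, Crit}, add states with every successor in Z. Z1 = {Ack, Idle, Reset, Crit}; fixed.
Sat(AF (safe ∧ ¬wait)) = {Ack, Idle, Reset, Crit}
AG (AF (safe ∧ ¬wait)): greatest fixpoint, start Z0 = {Ack, Idle, Reset, Crit}, keep only states in Sat with every successor in Z. Z1 = {Idle, Reset, Crit}; Z2 = {Reset, Crit}; fixed.
Sat(AG (AF (safe ∧ ¬wait))) = {Reset, Crit}
Reset ∈ Sat(AG (AF (safe ∧ ¬wait))) = {Reset, Crit}, so the formula holds at Reset.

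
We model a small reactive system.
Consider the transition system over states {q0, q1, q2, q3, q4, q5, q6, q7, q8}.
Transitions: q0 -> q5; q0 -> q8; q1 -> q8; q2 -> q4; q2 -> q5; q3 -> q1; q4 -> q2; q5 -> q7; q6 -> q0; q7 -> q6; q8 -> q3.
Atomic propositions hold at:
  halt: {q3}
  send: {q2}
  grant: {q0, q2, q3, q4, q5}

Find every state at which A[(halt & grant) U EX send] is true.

{q4}

Sat(halt & grant) = {q3}
Sat(EX send) = {s : some successor in {q2}} = {q4}
A[(halt & grant) U EX send]: least fixpoint, start Z0 = Sat(EX send) = {q4}, add states in Sat(halt & grant) with every successor in Z. Already a fixed point.
Sat(A[(halt & grant) U EX send]) = {q4}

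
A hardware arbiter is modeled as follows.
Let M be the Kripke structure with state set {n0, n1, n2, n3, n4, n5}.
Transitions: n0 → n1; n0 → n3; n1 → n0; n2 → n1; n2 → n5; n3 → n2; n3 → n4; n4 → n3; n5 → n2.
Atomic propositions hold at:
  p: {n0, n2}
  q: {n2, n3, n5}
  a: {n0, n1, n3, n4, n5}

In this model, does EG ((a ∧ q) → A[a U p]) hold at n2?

Yes

Sat(a ∧ q) = {n3, n5}
A[a U p]: least fixpoint, start Z0 = Sat(p) = {n0, n2}, add states in Sat(a) with every successor in Z. Z1 = {n0, n1, n2, n5}; fixed.
Sat(A[a U p]) = {n0, n1, n2, n5}
Sat((a ∧ q) → A[a U p]) = {n0, n1, n2, n4, n5}
EG ((a ∧ q) → A[a U p]): greatest fixpoint, start Z0 = {n0, n1, n2, n4, n5}, keep only states in Sat with some successor in Z. Z1 = {n0, n1, n2, n5}; fixed.
Sat(EG ((a ∧ q) → A[a U p])) = {n0, n1, n2, n5}
n2 ∈ Sat(EG ((a ∧ q) → A[a U p])) = {n0, n1, n2, n5}, so the formula holds at n2.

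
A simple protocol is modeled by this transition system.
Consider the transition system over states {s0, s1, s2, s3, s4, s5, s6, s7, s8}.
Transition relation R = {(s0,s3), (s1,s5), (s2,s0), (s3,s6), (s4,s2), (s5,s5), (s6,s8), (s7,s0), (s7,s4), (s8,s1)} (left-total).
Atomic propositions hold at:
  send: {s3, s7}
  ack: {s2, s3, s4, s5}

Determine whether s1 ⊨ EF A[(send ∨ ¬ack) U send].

No

Sat(¬ack) = {s0, s1, s6, s7, s8}
Sat(send ∨ ¬ack) = {s0, s1, s3, s6, s7, s8}
A[(send ∨ ¬ack) U send]: least fixpoint, start Z0 = Sat(send) = {s3, s7}, add states in Sat(send ∨ ¬ack) with every successor in Z. Z1 = {s0, s3, s7}; fixed.
Sat(A[(send ∨ ¬ack) U send]) = {s0, s3, s7}
EF A[(send ∨ ¬ack) U send]: least fixpoint, start Z0 = {s0, s3, s7}, add states with some successor in Z. Z1 = {s0, s2, s3, s7}; Z2 = {s0, s2, s3, s4, s7}; fixed.
Sat(EF A[(send ∨ ¬ack) U send]) = {s0, s2, s3, s4, s7}
s1 ∉ Sat(EF A[(send ∨ ¬ack) U send]) = {s0, s2, s3, s4, s7}, so the formula does not hold at s1.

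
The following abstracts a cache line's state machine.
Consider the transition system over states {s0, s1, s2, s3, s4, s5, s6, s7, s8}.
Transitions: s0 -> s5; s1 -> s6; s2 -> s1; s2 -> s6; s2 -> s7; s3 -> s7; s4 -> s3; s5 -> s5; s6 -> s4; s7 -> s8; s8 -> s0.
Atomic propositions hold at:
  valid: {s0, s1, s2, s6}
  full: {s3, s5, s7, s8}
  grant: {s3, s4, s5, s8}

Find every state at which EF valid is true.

{s0, s1, s2, s3, s4, s6, s7, s8}

EF valid: least fixpoint, start Z0 = {s0, s1, s2, s6}, add states with some successor in Z. Z1 = {s0, s1, s2, s6, s8}; Z2 = {s0, s1, s2, s6, s7, s8}; Z3 = {s0, s1, s2, s3, s6, s7, s8}; Z4 = {s0, s1, s2, s3, s4, s6, s7, s8}; fixed.
Sat(EF valid) = {s0, s1, s2, s3, s4, s6, s7, s8}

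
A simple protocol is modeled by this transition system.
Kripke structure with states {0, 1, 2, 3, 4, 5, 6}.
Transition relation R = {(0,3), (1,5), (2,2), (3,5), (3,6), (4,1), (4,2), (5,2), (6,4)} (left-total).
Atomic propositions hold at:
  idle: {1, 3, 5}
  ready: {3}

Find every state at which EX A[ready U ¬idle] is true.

{2, 3, 4, 5, 6}

Sat(¬idle) = {0, 2, 4, 6}
A[ready U ¬idle]: least fixpoint, start Z0 = Sat(¬idle) = {0, 2, 4, 6}, add states in Sat(ready) with every successor in Z. Already a fixed point.
Sat(A[ready U ¬idle]) = {0, 2, 4, 6}
Sat(EX A[ready U ¬idle]) = {s : some successor in {0, 2, 4, 6}} = {2, 3, 4, 5, 6}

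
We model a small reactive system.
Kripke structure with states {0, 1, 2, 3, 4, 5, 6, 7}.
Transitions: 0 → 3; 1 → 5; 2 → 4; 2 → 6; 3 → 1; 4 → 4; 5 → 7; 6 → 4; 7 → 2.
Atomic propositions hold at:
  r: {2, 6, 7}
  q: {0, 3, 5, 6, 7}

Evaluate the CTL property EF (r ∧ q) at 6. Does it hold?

Yes

Sat(r ∧ q) = {6, 7}
EF (r ∧ q): least fixpoint, start Z0 = {6, 7}, add states with some successor in Z. Z1 = {2, 5, 6, 7}; Z2 = {1, 2, 5, 6, 7}; Z3 = {1, 2, 3, 5, 6, 7}; Z4 = {0, 1, 2, 3, 5, 6, 7}; fixed.
Sat(EF (r ∧ q)) = {0, 1, 2, 3, 5, 6, 7}
6 ∈ Sat(EF (r ∧ q)) = {0, 1, 2, 3, 5, 6, 7}, so the formula holds at 6.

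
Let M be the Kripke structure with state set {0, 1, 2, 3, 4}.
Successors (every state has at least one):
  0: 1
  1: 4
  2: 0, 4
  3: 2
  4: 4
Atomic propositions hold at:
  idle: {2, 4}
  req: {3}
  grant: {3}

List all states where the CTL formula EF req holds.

{3}

EF req: least fixpoint, start Z0 = {3}, add states with some successor in Z. Already a fixed point.
Sat(EF req) = {3}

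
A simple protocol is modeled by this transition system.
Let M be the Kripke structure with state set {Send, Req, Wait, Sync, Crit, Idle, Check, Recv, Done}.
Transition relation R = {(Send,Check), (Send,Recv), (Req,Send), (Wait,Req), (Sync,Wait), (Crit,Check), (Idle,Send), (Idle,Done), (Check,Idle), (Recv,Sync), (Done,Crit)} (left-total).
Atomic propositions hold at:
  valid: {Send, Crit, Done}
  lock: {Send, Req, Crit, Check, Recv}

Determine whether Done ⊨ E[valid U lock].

Yes

E[valid U lock]: least fixpoint, start Z0 = Sat(lock) = {Send, Req, Crit, Check, Recv}, add states in Sat(valid) with some successor in Z. Z1 = {Send, Req, Crit, Check, Recv, Done}; fixed.
Sat(E[valid U lock]) = {Send, Req, Crit, Check, Recv, Done}
Done ∈ Sat(E[valid U lock]) = {Send, Req, Crit, Check, Recv, Done}, so the formula holds at Done.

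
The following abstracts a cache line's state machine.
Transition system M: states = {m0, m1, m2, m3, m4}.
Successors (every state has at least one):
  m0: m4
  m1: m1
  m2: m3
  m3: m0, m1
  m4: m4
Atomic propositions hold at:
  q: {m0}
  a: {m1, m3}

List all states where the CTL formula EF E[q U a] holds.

{m1, m2, m3}

E[q U a]: least fixpoint, start Z0 = Sat(a) = {m1, m3}, add states in Sat(q) with some successor in Z. Already a fixed point.
Sat(E[q U a]) = {m1, m3}
EF E[q U a]: least fixpoint, start Z0 = {m1, m3}, add states with some successor in Z. Z1 = {m1, m2, m3}; fixed.
Sat(EF E[q U a]) = {m1, m2, m3}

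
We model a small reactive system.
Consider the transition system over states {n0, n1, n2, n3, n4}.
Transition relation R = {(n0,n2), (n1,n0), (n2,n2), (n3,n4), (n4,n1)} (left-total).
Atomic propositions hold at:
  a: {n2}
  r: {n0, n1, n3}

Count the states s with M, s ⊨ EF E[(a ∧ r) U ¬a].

Sat(a ∧ r) = ∅
Sat(¬a) = {n0, n1, n3, n4}
E[(a ∧ r) U ¬a]: least fixpoint, start Z0 = Sat(¬a) = {n0, n1, n3, n4}, add states in Sat(a ∧ r) with some successor in Z. Already a fixed point.
Sat(E[(a ∧ r) U ¬a]) = {n0, n1, n3, n4}
EF E[(a ∧ r) U ¬a]: least fixpoint, start Z0 = {n0, n1, n3, n4}, add states with some successor in Z. Already a fixed point.
Sat(EF E[(a ∧ r) U ¬a]) = {n0, n1, n3, n4}
|Sat(EF E[(a ∧ r) U ¬a])| = |{n0, n1, n3, n4}| = 4.

4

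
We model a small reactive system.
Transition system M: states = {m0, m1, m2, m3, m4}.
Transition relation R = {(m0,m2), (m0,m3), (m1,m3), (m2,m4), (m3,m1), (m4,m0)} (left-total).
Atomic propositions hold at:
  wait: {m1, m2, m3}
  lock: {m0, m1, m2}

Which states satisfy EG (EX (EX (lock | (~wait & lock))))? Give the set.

Sat(~wait) = {m0, m4}
Sat(~wait & lock) = {m0}
Sat(lock | (~wait & lock)) = {m0, m1, m2}
Sat(EX (lock | (~wait & lock))) = {s : some successor in {m0, m1, m2}} = {m0, m3, m4}
Sat(EX (EX (lock | (~wait & lock)))) = {s : some successor in {m0, m3, m4}} = {m0, m1, m2, m4}
EG (EX (EX (lock | (~wait & lock)))): greatest fixpoint, start Z0 = {m0, m1, m2, m4}, keep only states in Sat with some successor in Z. Z1 = {m0, m2, m4}; fixed.
Sat(EG (EX (EX (lock | (~wait & lock))))) = {m0, m2, m4}

{m0, m2, m4}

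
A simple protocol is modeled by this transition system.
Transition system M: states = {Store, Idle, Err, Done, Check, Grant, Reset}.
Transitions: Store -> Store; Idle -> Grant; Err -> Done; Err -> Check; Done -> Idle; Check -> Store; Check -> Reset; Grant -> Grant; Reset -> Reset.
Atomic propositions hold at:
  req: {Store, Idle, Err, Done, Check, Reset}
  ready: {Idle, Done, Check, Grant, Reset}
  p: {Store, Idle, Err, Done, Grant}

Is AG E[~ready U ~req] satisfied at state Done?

No

Sat(~ready) = {Store, Err}
Sat(~req) = {Grant}
E[~ready U ~req]: least fixpoint, start Z0 = Sat(~req) = {Grant}, add states in Sat(~ready) with some successor in Z. Already a fixed point.
Sat(E[~ready U ~req]) = {Grant}
AG E[~ready U ~req]: greatest fixpoint, start Z0 = {Grant}, keep only states in Sat with every successor in Z. Already a fixed point.
Sat(AG E[~ready U ~req]) = {Grant}
Done ∉ Sat(AG E[~ready U ~req]) = {Grant}, so the formula does not hold at Done.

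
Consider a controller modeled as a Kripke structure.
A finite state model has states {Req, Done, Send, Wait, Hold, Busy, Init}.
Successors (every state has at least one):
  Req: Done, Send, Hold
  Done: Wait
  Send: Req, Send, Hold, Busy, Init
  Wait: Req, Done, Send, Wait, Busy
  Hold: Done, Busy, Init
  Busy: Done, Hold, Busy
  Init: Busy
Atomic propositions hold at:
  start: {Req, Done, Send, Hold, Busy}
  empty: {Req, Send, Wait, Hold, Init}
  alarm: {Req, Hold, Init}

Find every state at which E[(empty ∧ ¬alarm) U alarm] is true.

{Req, Send, Wait, Hold, Init}

Sat(¬alarm) = {Done, Send, Wait, Busy}
Sat(empty ∧ ¬alarm) = {Send, Wait}
E[(empty ∧ ¬alarm) U alarm]: least fixpoint, start Z0 = Sat(alarm) = {Req, Hold, Init}, add states in Sat(empty ∧ ¬alarm) with some successor in Z. Z1 = {Req, Send, Wait, Hold, Init}; fixed.
Sat(E[(empty ∧ ¬alarm) U alarm]) = {Req, Send, Wait, Hold, Init}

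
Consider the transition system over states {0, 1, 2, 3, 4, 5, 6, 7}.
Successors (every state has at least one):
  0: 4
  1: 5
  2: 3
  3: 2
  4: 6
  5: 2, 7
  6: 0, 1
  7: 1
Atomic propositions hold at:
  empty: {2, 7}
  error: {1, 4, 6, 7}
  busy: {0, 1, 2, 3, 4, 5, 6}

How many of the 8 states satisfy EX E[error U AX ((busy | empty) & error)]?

4

Sat(busy | empty) = {0, 1, 2, 3, 4, 5, 6, 7}
Sat((busy | empty) & error) = {1, 4, 6, 7}
Sat(AX ((busy | empty) & error)) = {s : every successor in {1, 4, 6, 7}} = {0, 4, 7}
E[error U AX ((busy | empty) & error)]: least fixpoint, start Z0 = Sat(AX ((busy | empty) & error)) = {0, 4, 7}, add states in Sat(error) with some successor in Z. Z1 = {0, 4, 6, 7}; fixed.
Sat(E[error U AX ((busy | empty) & error)]) = {0, 4, 6, 7}
Sat(EX E[error U AX ((busy | empty) & error)]) = {s : some successor in {0, 4, 6, 7}} = {0, 4, 5, 6}
|Sat(EX E[error U AX ((busy | empty) & error)])| = |{0, 4, 5, 6}| = 4.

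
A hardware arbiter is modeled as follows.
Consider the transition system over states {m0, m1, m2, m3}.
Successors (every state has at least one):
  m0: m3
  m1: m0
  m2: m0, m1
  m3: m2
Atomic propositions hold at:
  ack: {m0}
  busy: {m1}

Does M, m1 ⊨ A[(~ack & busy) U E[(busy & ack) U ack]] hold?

Yes

Sat(~ack) = {m1, m2, m3}
Sat(~ack & busy) = {m1}
Sat(busy & ack) = ∅
E[(busy & ack) U ack]: least fixpoint, start Z0 = Sat(ack) = {m0}, add states in Sat(busy & ack) with some successor in Z. Already a fixed point.
Sat(E[(busy & ack) U ack]) = {m0}
A[(~ack & busy) U E[(busy & ack) U ack]]: least fixpoint, start Z0 = Sat(E[(busy & ack) U ack]) = {m0}, add states in Sat(~ack & busy) with every successor in Z. Z1 = {m0, m1}; fixed.
Sat(A[(~ack & busy) U E[(busy & ack) U ack]]) = {m0, m1}
m1 ∈ Sat(A[(~ack & busy) U E[(busy & ack) U ack]]) = {m0, m1}, so the formula holds at m1.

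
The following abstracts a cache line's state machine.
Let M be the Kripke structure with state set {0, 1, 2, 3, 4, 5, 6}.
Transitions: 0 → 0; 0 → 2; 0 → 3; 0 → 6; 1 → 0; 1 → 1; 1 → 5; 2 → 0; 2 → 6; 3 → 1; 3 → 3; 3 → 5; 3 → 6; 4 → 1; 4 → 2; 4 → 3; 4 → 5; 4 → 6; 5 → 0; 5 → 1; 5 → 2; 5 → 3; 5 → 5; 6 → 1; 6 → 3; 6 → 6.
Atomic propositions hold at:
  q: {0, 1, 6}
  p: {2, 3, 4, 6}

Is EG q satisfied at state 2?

EG q: greatest fixpoint, start Z0 = {0, 1, 6}, keep only states in Sat with some successor in Z. Already a fixed point.
Sat(EG q) = {0, 1, 6}
2 ∉ Sat(EG q) = {0, 1, 6}, so the formula does not hold at 2.

No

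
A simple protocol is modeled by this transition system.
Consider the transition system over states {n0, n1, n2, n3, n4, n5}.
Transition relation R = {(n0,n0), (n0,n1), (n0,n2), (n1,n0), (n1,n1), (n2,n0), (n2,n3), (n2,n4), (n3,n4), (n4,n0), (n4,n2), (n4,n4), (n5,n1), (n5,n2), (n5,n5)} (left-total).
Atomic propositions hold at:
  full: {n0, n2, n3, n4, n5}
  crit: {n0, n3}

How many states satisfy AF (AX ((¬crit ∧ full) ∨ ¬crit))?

2

Sat(¬crit) = {n1, n2, n4, n5}
Sat(¬crit ∧ full) = {n2, n4, n5}
Sat((¬crit ∧ full) ∨ ¬crit) = {n1, n2, n4, n5}
Sat(AX ((¬crit ∧ full) ∨ ¬crit)) = {s : every successor in {n1, n2, n4, n5}} = {n3, n5}
AF (AX ((¬crit ∧ full) ∨ ¬crit)): least fixpoint, start Z0 = {n3, n5}, add states with every successor in Z. Already a fixed point.
Sat(AF (AX ((¬crit ∧ full) ∨ ¬crit))) = {n3, n5}
|Sat(AF (AX ((¬crit ∧ full) ∨ ¬crit)))| = |{n3, n5}| = 2.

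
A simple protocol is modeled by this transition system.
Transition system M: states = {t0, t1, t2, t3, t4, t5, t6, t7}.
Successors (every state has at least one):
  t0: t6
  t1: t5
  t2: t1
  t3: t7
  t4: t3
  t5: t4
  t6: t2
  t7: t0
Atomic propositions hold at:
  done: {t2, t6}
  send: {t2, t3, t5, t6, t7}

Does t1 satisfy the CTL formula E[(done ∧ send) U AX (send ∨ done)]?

Sat(done ∧ send) = {t2, t6}
Sat(send ∨ done) = {t2, t3, t5, t6, t7}
Sat(AX (send ∨ done)) = {s : every successor in {t2, t3, t5, t6, t7}} = {t0, t1, t3, t4, t6}
E[(done ∧ send) U AX (send ∨ done)]: least fixpoint, start Z0 = Sat(AX (send ∨ done)) = {t0, t1, t3, t4, t6}, add states in Sat(done ∧ send) with some successor in Z. Z1 = {t0, t1, t2, t3, t4, t6}; fixed.
Sat(E[(done ∧ send) U AX (send ∨ done)]) = {t0, t1, t2, t3, t4, t6}
t1 ∈ Sat(E[(done ∧ send) U AX (send ∨ done)]) = {t0, t1, t2, t3, t4, t6}, so the formula holds at t1.

Yes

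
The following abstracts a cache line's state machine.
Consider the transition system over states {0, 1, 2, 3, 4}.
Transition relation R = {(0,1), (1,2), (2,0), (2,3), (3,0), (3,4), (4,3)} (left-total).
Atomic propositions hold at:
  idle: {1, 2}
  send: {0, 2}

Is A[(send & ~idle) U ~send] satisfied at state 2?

No

Sat(~idle) = {0, 3, 4}
Sat(send & ~idle) = {0}
Sat(~send) = {1, 3, 4}
A[(send & ~idle) U ~send]: least fixpoint, start Z0 = Sat(~send) = {1, 3, 4}, add states in Sat(send & ~idle) with every successor in Z. Z1 = {0, 1, 3, 4}; fixed.
Sat(A[(send & ~idle) U ~send]) = {0, 1, 3, 4}
2 ∉ Sat(A[(send & ~idle) U ~send]) = {0, 1, 3, 4}, so the formula does not hold at 2.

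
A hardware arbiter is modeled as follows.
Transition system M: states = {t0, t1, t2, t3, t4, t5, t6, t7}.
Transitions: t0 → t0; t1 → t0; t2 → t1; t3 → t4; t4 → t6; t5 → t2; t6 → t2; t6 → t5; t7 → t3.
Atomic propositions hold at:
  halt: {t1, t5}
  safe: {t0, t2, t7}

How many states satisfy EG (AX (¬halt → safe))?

Sat(¬halt) = {t0, t2, t3, t4, t6, t7}
Sat(¬halt → safe) = {t0, t1, t2, t5, t7}
Sat(AX (¬halt → safe)) = {s : every successor in {t0, t1, t2, t5, t7}} = {t0, t1, t2, t5, t6}
EG (AX (¬halt → safe)): greatest fixpoint, start Z0 = {t0, t1, t2, t5, t6}, keep only states in Sat with some successor in Z. Already a fixed point.
Sat(EG (AX (¬halt → safe))) = {t0, t1, t2, t5, t6}
|Sat(EG (AX (¬halt → safe)))| = |{t0, t1, t2, t5, t6}| = 5.

5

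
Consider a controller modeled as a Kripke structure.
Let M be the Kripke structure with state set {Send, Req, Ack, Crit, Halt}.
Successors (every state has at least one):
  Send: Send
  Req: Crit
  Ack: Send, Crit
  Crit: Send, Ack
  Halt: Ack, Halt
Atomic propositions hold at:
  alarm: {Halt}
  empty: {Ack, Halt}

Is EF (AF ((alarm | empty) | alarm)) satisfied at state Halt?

Yes

Sat(alarm | empty) = {Ack, Halt}
Sat((alarm | empty) | alarm) = {Ack, Halt}
AF ((alarm | empty) | alarm): least fixpoint, start Z0 = {Ack, Halt}, add states with every successor in Z. Already a fixed point.
Sat(AF ((alarm | empty) | alarm)) = {Ack, Halt}
EF (AF ((alarm | empty) | alarm)): least fixpoint, start Z0 = {Ack, Halt}, add states with some successor in Z. Z1 = {Ack, Crit, Halt}; Z2 = {Req, Ack, Crit, Halt}; fixed.
Sat(EF (AF ((alarm | empty) | alarm))) = {Req, Ack, Crit, Halt}
Halt ∈ Sat(EF (AF ((alarm | empty) | alarm))) = {Req, Ack, Crit, Halt}, so the formula holds at Halt.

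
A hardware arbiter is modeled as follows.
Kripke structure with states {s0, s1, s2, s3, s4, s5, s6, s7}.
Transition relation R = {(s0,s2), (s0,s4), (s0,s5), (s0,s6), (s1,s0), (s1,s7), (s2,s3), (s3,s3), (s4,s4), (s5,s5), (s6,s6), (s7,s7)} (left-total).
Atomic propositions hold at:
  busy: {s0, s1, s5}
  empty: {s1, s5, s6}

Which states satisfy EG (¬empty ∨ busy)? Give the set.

Sat(¬empty) = {s0, s2, s3, s4, s7}
Sat(¬empty ∨ busy) = {s0, s1, s2, s3, s4, s5, s7}
EG (¬empty ∨ busy): greatest fixpoint, start Z0 = {s0, s1, s2, s3, s4, s5, s7}, keep only states in Sat with some successor in Z. Already a fixed point.
Sat(EG (¬empty ∨ busy)) = {s0, s1, s2, s3, s4, s5, s7}

{s0, s1, s2, s3, s4, s5, s7}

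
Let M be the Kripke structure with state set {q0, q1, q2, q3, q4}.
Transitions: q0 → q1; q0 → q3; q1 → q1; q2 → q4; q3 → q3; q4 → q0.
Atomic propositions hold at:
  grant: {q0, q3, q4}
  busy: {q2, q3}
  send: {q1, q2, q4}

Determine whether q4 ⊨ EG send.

No

EG send: greatest fixpoint, start Z0 = {q1, q2, q4}, keep only states in Sat with some successor in Z. Z1 = {q1, q2}; Z2 = {q1}; fixed.
Sat(EG send) = {q1}
q4 ∉ Sat(EG send) = {q1}, so the formula does not hold at q4.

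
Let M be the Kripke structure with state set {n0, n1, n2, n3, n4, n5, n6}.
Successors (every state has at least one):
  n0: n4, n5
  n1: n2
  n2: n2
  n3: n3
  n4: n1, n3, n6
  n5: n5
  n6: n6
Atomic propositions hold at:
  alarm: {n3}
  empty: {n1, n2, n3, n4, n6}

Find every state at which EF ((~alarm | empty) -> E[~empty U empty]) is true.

{n0, n1, n2, n3, n4, n6}

Sat(~alarm) = {n0, n1, n2, n4, n5, n6}
Sat(~alarm | empty) = {n0, n1, n2, n3, n4, n5, n6}
Sat(~empty) = {n0, n5}
E[~empty U empty]: least fixpoint, start Z0 = Sat(empty) = {n1, n2, n3, n4, n6}, add states in Sat(~empty) with some successor in Z. Z1 = {n0, n1, n2, n3, n4, n6}; fixed.
Sat(E[~empty U empty]) = {n0, n1, n2, n3, n4, n6}
Sat((~alarm | empty) -> E[~empty U empty]) = {n0, n1, n2, n3, n4, n6}
EF ((~alarm | empty) -> E[~empty U empty]): least fixpoint, start Z0 = {n0, n1, n2, n3, n4, n6}, add states with some successor in Z. Already a fixed point.
Sat(EF ((~alarm | empty) -> E[~empty U empty])) = {n0, n1, n2, n3, n4, n6}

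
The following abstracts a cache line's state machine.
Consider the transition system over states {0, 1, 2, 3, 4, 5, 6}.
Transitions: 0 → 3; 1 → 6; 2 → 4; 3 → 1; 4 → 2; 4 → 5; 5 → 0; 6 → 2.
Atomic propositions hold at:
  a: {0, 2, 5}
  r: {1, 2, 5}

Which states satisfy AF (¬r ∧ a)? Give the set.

Sat(¬r) = {0, 3, 4, 6}
Sat(¬r ∧ a) = {0}
AF (¬r ∧ a): least fixpoint, start Z0 = {0}, add states with every successor in Z. Z1 = {0, 5}; fixed.
Sat(AF (¬r ∧ a)) = {0, 5}

{0, 5}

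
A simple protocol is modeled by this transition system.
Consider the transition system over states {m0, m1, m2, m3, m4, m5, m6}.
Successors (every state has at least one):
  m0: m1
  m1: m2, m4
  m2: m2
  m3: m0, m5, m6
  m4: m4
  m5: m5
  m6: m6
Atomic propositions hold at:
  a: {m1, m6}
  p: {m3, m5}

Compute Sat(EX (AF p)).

AF p: least fixpoint, start Z0 = {m3, m5}, add states with every successor in Z. Already a fixed point.
Sat(AF p) = {m3, m5}
Sat(EX (AF p)) = {s : some successor in {m3, m5}} = {m3, m5}

{m3, m5}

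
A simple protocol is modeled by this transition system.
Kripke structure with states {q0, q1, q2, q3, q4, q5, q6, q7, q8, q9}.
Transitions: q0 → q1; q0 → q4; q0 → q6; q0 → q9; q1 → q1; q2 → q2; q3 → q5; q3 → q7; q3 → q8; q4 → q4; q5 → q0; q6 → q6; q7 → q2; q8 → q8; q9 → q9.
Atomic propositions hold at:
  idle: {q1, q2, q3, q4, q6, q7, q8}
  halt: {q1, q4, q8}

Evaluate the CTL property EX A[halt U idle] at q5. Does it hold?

A[halt U idle]: least fixpoint, start Z0 = Sat(idle) = {q1, q2, q3, q4, q6, q7, q8}, add states in Sat(halt) with every successor in Z. Already a fixed point.
Sat(A[halt U idle]) = {q1, q2, q3, q4, q6, q7, q8}
Sat(EX A[halt U idle]) = {s : some successor in {q1, q2, q3, q4, q6, q7, q8}} = {q0, q1, q2, q3, q4, q6, q7, q8}
q5 ∉ Sat(EX A[halt U idle]) = {q0, q1, q2, q3, q4, q6, q7, q8}, so the formula does not hold at q5.

No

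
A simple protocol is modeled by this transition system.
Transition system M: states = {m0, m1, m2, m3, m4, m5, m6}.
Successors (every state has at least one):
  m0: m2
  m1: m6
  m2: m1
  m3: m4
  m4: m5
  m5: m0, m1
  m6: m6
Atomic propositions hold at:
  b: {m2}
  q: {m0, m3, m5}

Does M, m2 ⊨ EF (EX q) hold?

No

Sat(EX q) = {s : some successor in {m0, m3, m5}} = {m4, m5}
EF (EX q): least fixpoint, start Z0 = {m4, m5}, add states with some successor in Z. Z1 = {m3, m4, m5}; fixed.
Sat(EF (EX q)) = {m3, m4, m5}
m2 ∉ Sat(EF (EX q)) = {m3, m4, m5}, so the formula does not hold at m2.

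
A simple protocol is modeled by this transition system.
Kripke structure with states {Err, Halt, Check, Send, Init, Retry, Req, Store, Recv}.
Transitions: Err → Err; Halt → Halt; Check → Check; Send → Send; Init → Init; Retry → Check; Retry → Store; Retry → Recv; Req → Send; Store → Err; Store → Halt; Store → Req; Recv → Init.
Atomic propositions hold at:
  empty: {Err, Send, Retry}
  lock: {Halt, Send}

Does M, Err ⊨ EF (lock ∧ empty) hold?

Sat(lock ∧ empty) = {Send}
EF (lock ∧ empty): least fixpoint, start Z0 = {Send}, add states with some successor in Z. Z1 = {Send, Req}; Z2 = {Send, Req, Store}; Z3 = {Send, Retry, Req, Store}; fixed.
Sat(EF (lock ∧ empty)) = {Send, Retry, Req, Store}
Err ∉ Sat(EF (lock ∧ empty)) = {Send, Retry, Req, Store}, so the formula does not hold at Err.

No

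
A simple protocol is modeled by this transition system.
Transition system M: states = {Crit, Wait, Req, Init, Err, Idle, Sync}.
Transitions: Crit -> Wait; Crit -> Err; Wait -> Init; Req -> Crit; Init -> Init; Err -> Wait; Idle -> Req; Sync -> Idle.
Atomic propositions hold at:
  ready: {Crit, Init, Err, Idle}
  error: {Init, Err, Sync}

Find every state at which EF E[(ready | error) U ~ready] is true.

Sat(ready | error) = {Crit, Init, Err, Idle, Sync}
Sat(~ready) = {Wait, Req, Sync}
E[(ready | error) U ~ready]: least fixpoint, start Z0 = Sat(~ready) = {Wait, Req, Sync}, add states in Sat(ready | error) with some successor in Z. Z1 = {Crit, Wait, Req, Err, Idle, Sync}; fixed.
Sat(E[(ready | error) U ~ready]) = {Crit, Wait, Req, Err, Idle, Sync}
EF E[(ready | error) U ~ready]: least fixpoint, start Z0 = {Crit, Wait, Req, Err, Idle, Sync}, add states with some successor in Z. Already a fixed point.
Sat(EF E[(ready | error) U ~ready]) = {Crit, Wait, Req, Err, Idle, Sync}

{Crit, Wait, Req, Err, Idle, Sync}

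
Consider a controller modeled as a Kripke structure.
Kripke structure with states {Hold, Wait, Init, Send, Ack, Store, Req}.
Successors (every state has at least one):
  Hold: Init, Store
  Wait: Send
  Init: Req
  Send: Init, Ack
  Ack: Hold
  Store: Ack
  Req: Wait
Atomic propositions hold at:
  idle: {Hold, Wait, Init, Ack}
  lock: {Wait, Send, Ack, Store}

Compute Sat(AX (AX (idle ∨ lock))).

{Wait, Init, Ack, Store, Req}

Sat(idle ∨ lock) = {Hold, Wait, Init, Send, Ack, Store}
Sat(AX (idle ∨ lock)) = {s : every successor in {Hold, Wait, Init, Send, Ack, Store}} = {Hold, Wait, Send, Ack, Store, Req}
Sat(AX (AX (idle ∨ lock))) = {s : every successor in {Hold, Wait, Send, Ack, Store, Req}} = {Wait, Init, Ack, Store, Req}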